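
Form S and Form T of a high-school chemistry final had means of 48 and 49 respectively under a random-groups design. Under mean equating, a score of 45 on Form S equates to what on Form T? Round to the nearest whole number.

Mean equating: y = x + (M_Y − M_X) = 45 + (49 − 48) = 46

46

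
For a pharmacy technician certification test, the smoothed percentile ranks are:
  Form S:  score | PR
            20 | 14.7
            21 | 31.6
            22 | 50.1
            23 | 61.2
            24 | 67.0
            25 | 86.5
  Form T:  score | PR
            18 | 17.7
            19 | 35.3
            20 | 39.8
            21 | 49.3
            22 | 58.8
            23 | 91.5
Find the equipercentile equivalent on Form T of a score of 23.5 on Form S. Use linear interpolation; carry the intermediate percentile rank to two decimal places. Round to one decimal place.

22.2

PR of 23.5 on Form S: 61.2 + (23.5 − 23)/(24 − 23) × (67.0 − 61.2) = 64.10
On Form T, PR 64.10 falls between score 22 (PR 58.8) and 23 (PR 91.5).
Interpolate: 22 + (64.10 − 58.8)/(91.5 − 58.8) × (23 − 22) = 22.2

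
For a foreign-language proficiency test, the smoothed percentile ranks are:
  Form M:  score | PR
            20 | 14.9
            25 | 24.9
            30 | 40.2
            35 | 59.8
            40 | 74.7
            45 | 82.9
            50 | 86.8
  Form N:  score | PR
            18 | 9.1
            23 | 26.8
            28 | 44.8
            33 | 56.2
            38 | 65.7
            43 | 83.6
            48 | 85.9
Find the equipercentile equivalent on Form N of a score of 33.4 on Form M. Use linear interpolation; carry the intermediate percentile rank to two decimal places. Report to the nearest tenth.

PR of 33.4 on Form M: 40.2 + (33.4 − 30)/(35 − 30) × (59.8 − 40.2) = 53.53
On Form N, PR 53.53 falls between score 28 (PR 44.8) and 33 (PR 56.2).
Interpolate: 28 + (53.53 − 44.8)/(56.2 − 44.8) × (33 − 28) = 31.8

31.8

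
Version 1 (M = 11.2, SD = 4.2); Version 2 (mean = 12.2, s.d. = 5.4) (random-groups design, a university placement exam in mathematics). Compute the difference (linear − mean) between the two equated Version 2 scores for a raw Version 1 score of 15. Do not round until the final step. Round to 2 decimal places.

1.09

Mean-equated: 15 + (12.2 − 11.2) = 16.00
Linear-equated: (5.4/4.2)(15 − 11.2) + 12.2 = 17.086
Difference = 17.086 − 16.00 = 1.09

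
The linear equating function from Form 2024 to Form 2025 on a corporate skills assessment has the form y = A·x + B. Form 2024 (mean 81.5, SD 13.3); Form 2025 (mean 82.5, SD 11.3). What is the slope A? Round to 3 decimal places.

A = SD_Y / SD_X = 11.3 / 13.3 = 0.850

0.850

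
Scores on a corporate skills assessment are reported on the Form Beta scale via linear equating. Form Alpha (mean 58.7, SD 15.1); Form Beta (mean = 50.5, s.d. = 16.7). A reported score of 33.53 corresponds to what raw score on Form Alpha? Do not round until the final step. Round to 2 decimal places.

43.36

Invert y = (SD_Y/SD_X)(x − M_X) + M_Y:
x = (SD_X/SD_Y)(y − M_Y) + M_X = (15.1/16.7)(33.53 − 50.5) + 58.7
x = 0.904192 × -16.970 + 58.7 = 43.36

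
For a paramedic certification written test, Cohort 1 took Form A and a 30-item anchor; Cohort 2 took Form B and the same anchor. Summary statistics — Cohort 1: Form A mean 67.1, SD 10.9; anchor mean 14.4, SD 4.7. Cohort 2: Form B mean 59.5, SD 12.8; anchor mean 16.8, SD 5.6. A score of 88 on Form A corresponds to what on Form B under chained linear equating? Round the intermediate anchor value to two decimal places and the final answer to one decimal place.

Form A → anchor (Cohort 1): v = (4.7/10.9)(88 − 67.1) + 14.4 = 23.41
anchor → Form B (Cohort 2): y = (12.8/5.6)(23.41 − 16.8) + 59.5 = 74.6

74.6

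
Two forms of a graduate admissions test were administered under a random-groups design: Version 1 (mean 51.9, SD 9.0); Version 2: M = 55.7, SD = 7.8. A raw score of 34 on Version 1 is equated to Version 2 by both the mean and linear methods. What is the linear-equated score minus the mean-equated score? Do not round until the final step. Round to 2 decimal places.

Mean-equated: 34 + (55.7 − 51.9) = 37.80
Linear-equated: (7.8/9.0)(34 − 51.9) + 55.7 = 40.187
Difference = 40.187 − 37.80 = 2.39

2.39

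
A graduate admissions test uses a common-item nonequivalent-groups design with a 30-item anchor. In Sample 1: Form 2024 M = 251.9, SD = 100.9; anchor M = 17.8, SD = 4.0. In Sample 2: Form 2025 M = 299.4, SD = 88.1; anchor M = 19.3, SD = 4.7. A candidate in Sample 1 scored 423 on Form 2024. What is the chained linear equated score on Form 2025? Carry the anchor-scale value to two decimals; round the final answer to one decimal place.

398.4

Form 2024 → anchor (Sample 1): v = (4.0/100.9)(423 − 251.9) + 17.8 = 24.58
anchor → Form 2025 (Sample 2): y = (88.1/4.7)(24.58 − 19.3) + 299.4 = 398.4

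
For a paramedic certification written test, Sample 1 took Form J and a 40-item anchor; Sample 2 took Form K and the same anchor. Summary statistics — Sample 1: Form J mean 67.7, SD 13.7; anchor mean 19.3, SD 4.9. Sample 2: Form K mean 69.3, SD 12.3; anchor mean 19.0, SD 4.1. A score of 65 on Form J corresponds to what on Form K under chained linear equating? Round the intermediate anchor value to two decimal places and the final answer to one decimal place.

67.3

Form J → anchor (Sample 1): v = (4.9/13.7)(65 − 67.7) + 19.3 = 18.33
anchor → Form K (Sample 2): y = (12.3/4.1)(18.33 − 19.0) + 69.3 = 67.3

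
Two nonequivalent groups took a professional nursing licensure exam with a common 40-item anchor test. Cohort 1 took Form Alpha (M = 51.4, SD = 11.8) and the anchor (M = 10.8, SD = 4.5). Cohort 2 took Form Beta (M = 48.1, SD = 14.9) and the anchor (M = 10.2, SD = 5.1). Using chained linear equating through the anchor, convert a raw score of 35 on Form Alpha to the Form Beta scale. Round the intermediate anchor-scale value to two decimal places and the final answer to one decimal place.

31.6

Form Alpha → anchor (Cohort 1): v = (4.5/11.8)(35 − 51.4) + 10.8 = 4.55
anchor → Form Beta (Cohort 2): y = (14.9/5.1)(4.55 − 10.2) + 48.1 = 31.6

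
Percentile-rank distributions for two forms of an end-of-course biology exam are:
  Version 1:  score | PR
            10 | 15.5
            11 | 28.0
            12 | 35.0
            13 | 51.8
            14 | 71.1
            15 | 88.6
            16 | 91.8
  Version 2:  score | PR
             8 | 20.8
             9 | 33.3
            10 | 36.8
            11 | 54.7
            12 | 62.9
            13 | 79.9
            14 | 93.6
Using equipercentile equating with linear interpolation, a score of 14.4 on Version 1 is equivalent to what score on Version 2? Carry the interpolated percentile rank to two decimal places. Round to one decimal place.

12.9

PR of 14.4 on Version 1: 71.1 + (14.4 − 14)/(15 − 14) × (88.6 − 71.1) = 78.10
On Version 2, PR 78.10 falls between score 12 (PR 62.9) and 13 (PR 79.9).
Interpolate: 12 + (78.10 − 62.9)/(79.9 − 62.9) × (13 − 12) = 12.9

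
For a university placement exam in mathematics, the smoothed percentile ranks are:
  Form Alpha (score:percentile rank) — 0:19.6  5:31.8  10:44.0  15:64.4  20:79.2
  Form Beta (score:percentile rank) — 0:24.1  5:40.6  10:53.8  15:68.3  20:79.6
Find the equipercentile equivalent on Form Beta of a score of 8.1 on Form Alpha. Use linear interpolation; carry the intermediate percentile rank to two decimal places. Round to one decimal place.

PR of 8.1 on Form Alpha: 31.8 + (8.1 − 5)/(10 − 5) × (44.0 − 31.8) = 39.36
On Form Beta, PR 39.36 falls between score 0 (PR 24.1) and 5 (PR 40.6).
Interpolate: 0 + (39.36 − 24.1)/(40.6 − 24.1) × (5 − 0) = 4.6

4.6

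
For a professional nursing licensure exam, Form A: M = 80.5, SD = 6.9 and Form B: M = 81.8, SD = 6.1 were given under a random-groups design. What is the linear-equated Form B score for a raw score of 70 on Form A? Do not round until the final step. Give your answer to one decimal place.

Linear equating: y = (SD_Y/SD_X)(x − M_X) + M_Y
y = (6.1/6.9)(70 − 80.5) + 81.8
y = 0.884058 × -10.5 + 81.8 = -9.2826 + 81.8 = 72.5

72.5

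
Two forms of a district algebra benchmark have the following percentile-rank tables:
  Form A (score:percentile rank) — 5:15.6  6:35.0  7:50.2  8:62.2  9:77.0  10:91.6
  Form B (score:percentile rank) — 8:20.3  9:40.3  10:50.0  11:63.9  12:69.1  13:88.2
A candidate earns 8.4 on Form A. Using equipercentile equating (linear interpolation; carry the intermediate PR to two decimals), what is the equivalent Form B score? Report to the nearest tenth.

11.8

PR of 8.4 on Form A: 62.2 + (8.4 − 8)/(9 − 8) × (77.0 − 62.2) = 68.12
On Form B, PR 68.12 falls between score 11 (PR 63.9) and 12 (PR 69.1).
Interpolate: 11 + (68.12 − 63.9)/(69.1 − 63.9) × (12 − 11) = 11.8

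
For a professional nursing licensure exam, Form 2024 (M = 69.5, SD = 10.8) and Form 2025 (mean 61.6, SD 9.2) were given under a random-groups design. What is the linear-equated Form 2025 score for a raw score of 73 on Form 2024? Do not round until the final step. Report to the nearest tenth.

64.6

Linear equating: y = (SD_Y/SD_X)(x − M_X) + M_Y
y = (9.2/10.8)(73 − 69.5) + 61.6
y = 0.851852 × 3.5 + 61.6 = 2.9815 + 61.6 = 64.6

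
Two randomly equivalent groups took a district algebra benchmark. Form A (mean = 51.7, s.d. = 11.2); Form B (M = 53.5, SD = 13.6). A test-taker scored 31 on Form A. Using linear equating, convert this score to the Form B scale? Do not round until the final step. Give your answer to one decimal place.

Linear equating: y = (SD_Y/SD_X)(x − M_X) + M_Y
y = (13.6/11.2)(31 − 51.7) + 53.5
y = 1.214286 × -20.7 + 53.5 = -25.1357 + 53.5 = 28.4

28.4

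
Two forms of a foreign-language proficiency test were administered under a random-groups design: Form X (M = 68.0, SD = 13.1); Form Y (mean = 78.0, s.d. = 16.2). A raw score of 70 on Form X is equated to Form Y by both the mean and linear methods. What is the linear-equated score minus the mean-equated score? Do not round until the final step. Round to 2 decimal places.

Mean-equated: 70 + (78.0 − 68.0) = 80.00
Linear-equated: (16.2/13.1)(70 − 68.0) + 78.0 = 80.473
Difference = 80.473 − 80.00 = 0.47

0.47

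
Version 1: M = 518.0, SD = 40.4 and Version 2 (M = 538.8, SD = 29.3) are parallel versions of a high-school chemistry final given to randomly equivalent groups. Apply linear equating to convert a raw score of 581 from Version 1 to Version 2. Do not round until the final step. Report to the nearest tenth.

Linear equating: y = (SD_Y/SD_X)(x − M_X) + M_Y
y = (29.3/40.4)(581 − 518.0) + 538.8
y = 0.725248 × 63.0 + 538.8 = 45.6906 + 538.8 = 584.5

584.5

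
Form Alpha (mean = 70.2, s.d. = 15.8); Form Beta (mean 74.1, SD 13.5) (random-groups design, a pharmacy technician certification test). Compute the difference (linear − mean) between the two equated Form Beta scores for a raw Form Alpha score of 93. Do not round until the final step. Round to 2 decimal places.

Mean-equated: 93 + (74.1 − 70.2) = 96.90
Linear-equated: (13.5/15.8)(93 − 70.2) + 74.1 = 93.581
Difference = 93.581 − 96.90 = -3.32

-3.32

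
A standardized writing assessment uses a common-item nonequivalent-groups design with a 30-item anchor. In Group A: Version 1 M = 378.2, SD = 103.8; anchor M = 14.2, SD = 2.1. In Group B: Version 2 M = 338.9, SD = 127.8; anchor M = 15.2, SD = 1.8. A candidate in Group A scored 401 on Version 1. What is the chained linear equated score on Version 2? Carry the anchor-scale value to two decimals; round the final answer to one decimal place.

300.6

Version 1 → anchor (Group A): v = (2.1/103.8)(401 − 378.2) + 14.2 = 14.66
anchor → Version 2 (Group B): y = (127.8/1.8)(14.66 − 15.2) + 338.9 = 300.6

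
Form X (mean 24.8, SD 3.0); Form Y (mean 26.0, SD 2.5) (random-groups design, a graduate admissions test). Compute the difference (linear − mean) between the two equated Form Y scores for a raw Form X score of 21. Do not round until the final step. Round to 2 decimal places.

0.63

Mean-equated: 21 + (26.0 − 24.8) = 22.20
Linear-equated: (2.5/3.0)(21 − 24.8) + 26.0 = 22.833
Difference = 22.833 − 22.20 = 0.63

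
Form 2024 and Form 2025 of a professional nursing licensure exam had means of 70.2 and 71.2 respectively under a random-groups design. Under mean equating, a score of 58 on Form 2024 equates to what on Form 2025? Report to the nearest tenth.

Mean equating: y = x + (M_Y − M_X) = 58 + (71.2 − 70.2) = 59.0

59.0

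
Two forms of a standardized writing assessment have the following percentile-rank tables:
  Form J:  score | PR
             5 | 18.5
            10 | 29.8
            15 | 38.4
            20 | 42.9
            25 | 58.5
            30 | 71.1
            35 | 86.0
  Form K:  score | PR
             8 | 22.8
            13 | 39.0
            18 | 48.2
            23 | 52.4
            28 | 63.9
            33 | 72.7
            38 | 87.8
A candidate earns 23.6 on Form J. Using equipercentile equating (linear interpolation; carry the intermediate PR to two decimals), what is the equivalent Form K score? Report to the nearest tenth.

PR of 23.6 on Form J: 42.9 + (23.6 − 20)/(25 − 20) × (58.5 − 42.9) = 54.13
On Form K, PR 54.13 falls between score 23 (PR 52.4) and 28 (PR 63.9).
Interpolate: 23 + (54.13 − 52.4)/(63.9 − 52.4) × (28 − 23) = 23.8

23.8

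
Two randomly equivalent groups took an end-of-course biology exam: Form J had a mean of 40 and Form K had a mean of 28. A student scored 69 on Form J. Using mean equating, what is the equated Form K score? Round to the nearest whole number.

57

Mean equating: y = x + (M_Y − M_X) = 69 + (28 − 40) = 57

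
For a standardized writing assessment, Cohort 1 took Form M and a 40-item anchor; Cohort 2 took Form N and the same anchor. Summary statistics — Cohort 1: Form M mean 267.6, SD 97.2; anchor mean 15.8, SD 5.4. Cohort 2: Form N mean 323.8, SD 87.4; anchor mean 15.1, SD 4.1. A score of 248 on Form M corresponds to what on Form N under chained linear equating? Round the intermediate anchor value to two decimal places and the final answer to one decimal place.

315.5

Form M → anchor (Cohort 1): v = (5.4/97.2)(248 − 267.6) + 15.8 = 14.71
anchor → Form N (Cohort 2): y = (87.4/4.1)(14.71 − 15.1) + 323.8 = 315.5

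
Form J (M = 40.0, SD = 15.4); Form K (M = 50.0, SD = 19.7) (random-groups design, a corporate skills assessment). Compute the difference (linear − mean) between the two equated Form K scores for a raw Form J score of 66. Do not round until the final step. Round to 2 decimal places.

Mean-equated: 66 + (50.0 − 40.0) = 76.00
Linear-equated: (19.7/15.4)(66 − 40.0) + 50.0 = 83.260
Difference = 83.260 − 76.00 = 7.26

7.26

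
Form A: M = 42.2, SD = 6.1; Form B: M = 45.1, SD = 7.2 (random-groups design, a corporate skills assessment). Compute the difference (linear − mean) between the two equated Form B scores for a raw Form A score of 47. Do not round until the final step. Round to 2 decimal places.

Mean-equated: 47 + (45.1 − 42.2) = 49.90
Linear-equated: (7.2/6.1)(47 − 42.2) + 45.1 = 50.766
Difference = 50.766 − 49.90 = 0.87

0.87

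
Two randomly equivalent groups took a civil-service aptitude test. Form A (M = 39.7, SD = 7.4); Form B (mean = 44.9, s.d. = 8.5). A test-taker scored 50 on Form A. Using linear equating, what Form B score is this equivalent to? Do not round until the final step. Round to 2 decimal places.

Linear equating: y = (SD_Y/SD_X)(x − M_X) + M_Y
y = (8.5/7.4)(50 − 39.7) + 44.9
y = 1.148649 × 10.3 + 44.9 = 11.8311 + 44.9 = 56.73

56.73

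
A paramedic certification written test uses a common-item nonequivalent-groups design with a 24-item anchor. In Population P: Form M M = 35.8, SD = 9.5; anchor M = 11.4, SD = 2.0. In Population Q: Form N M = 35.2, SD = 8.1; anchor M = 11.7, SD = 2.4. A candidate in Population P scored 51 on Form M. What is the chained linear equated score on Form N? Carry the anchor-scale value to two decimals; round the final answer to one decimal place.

45.0

Form M → anchor (Population P): v = (2.0/9.5)(51 − 35.8) + 11.4 = 14.60
anchor → Form N (Population Q): y = (8.1/2.4)(14.60 − 11.7) + 35.2 = 45.0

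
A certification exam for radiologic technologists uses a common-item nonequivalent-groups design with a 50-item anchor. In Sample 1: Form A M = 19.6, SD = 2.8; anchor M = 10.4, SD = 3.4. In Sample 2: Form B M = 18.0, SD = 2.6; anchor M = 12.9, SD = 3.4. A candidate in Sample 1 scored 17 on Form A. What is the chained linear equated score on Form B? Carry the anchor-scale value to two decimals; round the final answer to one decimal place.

Form A → anchor (Sample 1): v = (3.4/2.8)(17 − 19.6) + 10.4 = 7.24
anchor → Form B (Sample 2): y = (2.6/3.4)(7.24 − 12.9) + 18.0 = 13.7

13.7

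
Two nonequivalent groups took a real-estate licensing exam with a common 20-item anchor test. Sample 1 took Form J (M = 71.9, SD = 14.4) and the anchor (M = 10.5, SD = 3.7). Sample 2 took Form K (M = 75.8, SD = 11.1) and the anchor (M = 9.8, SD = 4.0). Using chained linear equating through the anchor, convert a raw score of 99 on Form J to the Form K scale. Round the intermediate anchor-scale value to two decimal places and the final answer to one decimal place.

Form J → anchor (Sample 1): v = (3.7/14.4)(99 − 71.9) + 10.5 = 17.46
anchor → Form K (Sample 2): y = (11.1/4.0)(17.46 − 9.8) + 75.8 = 97.1

97.1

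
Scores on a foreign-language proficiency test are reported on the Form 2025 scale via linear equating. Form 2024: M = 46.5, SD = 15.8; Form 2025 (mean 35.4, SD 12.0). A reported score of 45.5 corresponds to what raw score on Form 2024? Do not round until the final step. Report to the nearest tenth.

Invert y = (SD_Y/SD_X)(x − M_X) + M_Y:
x = (SD_X/SD_Y)(y − M_Y) + M_X = (15.8/12.0)(45.5 − 35.4) + 46.5
x = 1.316667 × 10.100 + 46.5 = 59.8

59.8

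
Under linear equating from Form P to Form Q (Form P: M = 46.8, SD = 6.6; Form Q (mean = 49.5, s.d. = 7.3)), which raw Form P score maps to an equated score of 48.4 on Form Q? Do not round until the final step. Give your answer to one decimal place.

Invert y = (SD_Y/SD_X)(x − M_X) + M_Y:
x = (SD_X/SD_Y)(y − M_Y) + M_X = (6.6/7.3)(48.4 − 49.5) + 46.8
x = 0.904110 × -1.100 + 46.8 = 45.8

45.8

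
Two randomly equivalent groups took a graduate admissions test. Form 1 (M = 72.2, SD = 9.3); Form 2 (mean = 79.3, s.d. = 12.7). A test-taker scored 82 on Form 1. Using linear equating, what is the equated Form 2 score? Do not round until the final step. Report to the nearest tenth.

Linear equating: y = (SD_Y/SD_X)(x − M_X) + M_Y
y = (12.7/9.3)(82 − 72.2) + 79.3
y = 1.365591 × 9.8 + 79.3 = 13.3828 + 79.3 = 92.7

92.7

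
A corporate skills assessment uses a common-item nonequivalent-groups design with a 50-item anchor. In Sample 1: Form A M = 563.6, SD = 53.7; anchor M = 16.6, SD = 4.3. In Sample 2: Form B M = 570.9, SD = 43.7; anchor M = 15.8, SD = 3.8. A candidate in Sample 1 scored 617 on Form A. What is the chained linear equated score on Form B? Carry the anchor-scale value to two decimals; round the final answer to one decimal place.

Form A → anchor (Sample 1): v = (4.3/53.7)(617 − 563.6) + 16.6 = 20.88
anchor → Form B (Sample 2): y = (43.7/3.8)(20.88 − 15.8) + 570.9 = 629.3

629.3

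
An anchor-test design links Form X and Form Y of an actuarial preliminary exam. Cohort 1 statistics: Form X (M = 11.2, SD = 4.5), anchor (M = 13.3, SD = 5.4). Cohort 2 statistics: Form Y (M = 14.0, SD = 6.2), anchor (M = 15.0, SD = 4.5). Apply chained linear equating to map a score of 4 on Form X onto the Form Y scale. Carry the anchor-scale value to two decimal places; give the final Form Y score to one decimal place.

-0.2

Form X → anchor (Cohort 1): v = (5.4/4.5)(4 − 11.2) + 13.3 = 4.66
anchor → Form Y (Cohort 2): y = (6.2/4.5)(4.66 − 15.0) + 14.0 = -0.2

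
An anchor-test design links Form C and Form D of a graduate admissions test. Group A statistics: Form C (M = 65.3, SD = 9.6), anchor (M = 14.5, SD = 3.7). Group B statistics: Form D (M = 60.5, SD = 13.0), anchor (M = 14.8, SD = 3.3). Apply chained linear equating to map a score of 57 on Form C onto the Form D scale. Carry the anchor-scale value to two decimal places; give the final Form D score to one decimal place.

46.7

Form C → anchor (Group A): v = (3.7/9.6)(57 − 65.3) + 14.5 = 11.30
anchor → Form D (Group B): y = (13.0/3.3)(11.30 − 14.8) + 60.5 = 46.7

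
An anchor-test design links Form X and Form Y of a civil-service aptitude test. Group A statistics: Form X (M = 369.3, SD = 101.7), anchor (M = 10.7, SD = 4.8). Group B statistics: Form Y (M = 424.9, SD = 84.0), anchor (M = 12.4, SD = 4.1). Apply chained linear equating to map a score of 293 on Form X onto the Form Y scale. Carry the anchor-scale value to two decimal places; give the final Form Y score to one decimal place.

316.3

Form X → anchor (Group A): v = (4.8/101.7)(293 − 369.3) + 10.7 = 7.10
anchor → Form Y (Group B): y = (84.0/4.1)(7.10 − 12.4) + 424.9 = 316.3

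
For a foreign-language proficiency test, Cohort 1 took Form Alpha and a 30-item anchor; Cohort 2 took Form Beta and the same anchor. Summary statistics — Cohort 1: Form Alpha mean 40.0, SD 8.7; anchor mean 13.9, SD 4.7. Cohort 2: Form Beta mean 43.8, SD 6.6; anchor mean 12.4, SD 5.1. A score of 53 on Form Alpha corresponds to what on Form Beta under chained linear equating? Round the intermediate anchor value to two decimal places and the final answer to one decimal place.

Form Alpha → anchor (Cohort 1): v = (4.7/8.7)(53 − 40.0) + 13.9 = 20.92
anchor → Form Beta (Cohort 2): y = (6.6/5.1)(20.92 − 12.4) + 43.8 = 54.8

54.8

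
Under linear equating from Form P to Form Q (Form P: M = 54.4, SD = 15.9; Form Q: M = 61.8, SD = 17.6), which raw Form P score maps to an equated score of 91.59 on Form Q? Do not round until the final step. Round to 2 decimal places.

81.31

Invert y = (SD_Y/SD_X)(x − M_X) + M_Y:
x = (SD_X/SD_Y)(y − M_Y) + M_X = (15.9/17.6)(91.59 − 61.8) + 54.4
x = 0.903409 × 29.790 + 54.4 = 81.31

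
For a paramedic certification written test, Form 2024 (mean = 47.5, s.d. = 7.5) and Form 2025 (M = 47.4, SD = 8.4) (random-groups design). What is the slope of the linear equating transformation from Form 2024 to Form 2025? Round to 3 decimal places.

1.120

A = SD_Y / SD_X = 8.4 / 7.5 = 1.120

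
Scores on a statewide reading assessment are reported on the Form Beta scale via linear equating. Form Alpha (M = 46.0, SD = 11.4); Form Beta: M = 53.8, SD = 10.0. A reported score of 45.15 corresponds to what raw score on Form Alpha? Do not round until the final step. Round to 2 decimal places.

36.14

Invert y = (SD_Y/SD_X)(x − M_X) + M_Y:
x = (SD_X/SD_Y)(y − M_Y) + M_X = (11.4/10.0)(45.15 − 53.8) + 46.0
x = 1.140000 × -8.650 + 46.0 = 36.14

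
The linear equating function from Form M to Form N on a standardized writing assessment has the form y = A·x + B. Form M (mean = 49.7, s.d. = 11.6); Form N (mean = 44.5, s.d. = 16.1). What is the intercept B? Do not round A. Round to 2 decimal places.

-24.48

A = SD_Y / SD_X = 16.1 / 11.6 = 1.387931
B = M_Y − A·M_X = 44.5 − 1.387931 × 49.7 = -24.48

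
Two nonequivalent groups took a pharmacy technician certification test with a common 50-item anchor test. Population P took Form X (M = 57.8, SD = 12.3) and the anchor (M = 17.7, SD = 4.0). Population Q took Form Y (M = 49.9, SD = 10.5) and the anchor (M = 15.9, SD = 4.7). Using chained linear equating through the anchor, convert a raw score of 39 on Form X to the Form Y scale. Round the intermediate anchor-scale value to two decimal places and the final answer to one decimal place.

Form X → anchor (Population P): v = (4.0/12.3)(39 − 57.8) + 17.7 = 11.59
anchor → Form Y (Population Q): y = (10.5/4.7)(11.59 − 15.9) + 49.9 = 40.3

40.3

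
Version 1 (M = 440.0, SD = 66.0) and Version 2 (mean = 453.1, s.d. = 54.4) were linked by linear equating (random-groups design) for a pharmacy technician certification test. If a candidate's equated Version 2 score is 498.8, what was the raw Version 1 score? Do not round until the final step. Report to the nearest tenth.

Invert y = (SD_Y/SD_X)(x − M_X) + M_Y:
x = (SD_X/SD_Y)(y − M_Y) + M_X = (66.0/54.4)(498.8 − 453.1) + 440.0
x = 1.213235 × 45.700 + 440.0 = 495.4

495.4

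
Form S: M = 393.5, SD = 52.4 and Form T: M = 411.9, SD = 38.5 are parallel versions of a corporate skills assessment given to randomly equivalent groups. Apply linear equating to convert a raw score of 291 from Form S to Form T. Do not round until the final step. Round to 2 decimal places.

Linear equating: y = (SD_Y/SD_X)(x − M_X) + M_Y
y = (38.5/52.4)(291 − 393.5) + 411.9
y = 0.734733 × -102.5 + 411.9 = -75.3101 + 411.9 = 336.59

336.59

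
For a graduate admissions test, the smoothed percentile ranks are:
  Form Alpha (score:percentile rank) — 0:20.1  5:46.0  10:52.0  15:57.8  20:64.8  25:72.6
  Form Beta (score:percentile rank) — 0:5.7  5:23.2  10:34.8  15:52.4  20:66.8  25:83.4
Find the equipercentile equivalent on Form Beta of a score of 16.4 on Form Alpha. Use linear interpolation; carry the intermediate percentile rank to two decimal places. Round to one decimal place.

PR of 16.4 on Form Alpha: 57.8 + (16.4 − 15)/(20 − 15) × (64.8 − 57.8) = 59.76
On Form Beta, PR 59.76 falls between score 15 (PR 52.4) and 20 (PR 66.8).
Interpolate: 15 + (59.76 − 52.4)/(66.8 − 52.4) × (20 − 15) = 17.6

17.6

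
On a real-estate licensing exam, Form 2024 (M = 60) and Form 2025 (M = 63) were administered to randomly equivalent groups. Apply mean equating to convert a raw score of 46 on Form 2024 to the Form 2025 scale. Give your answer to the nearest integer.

Mean equating: y = x + (M_Y − M_X) = 46 + (63 − 60) = 49

49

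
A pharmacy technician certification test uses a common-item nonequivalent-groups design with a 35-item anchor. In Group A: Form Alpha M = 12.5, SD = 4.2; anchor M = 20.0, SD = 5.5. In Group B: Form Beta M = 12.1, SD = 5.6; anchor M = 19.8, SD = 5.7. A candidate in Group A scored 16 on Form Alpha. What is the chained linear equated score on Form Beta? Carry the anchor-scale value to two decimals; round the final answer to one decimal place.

16.8

Form Alpha → anchor (Group A): v = (5.5/4.2)(16 − 12.5) + 20.0 = 24.58
anchor → Form Beta (Group B): y = (5.6/5.7)(24.58 − 19.8) + 12.1 = 16.8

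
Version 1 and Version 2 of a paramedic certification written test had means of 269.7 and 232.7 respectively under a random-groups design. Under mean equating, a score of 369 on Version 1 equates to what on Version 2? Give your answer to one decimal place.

Mean equating: y = x + (M_Y − M_X) = 369 + (232.7 − 269.7) = 332.0

332.0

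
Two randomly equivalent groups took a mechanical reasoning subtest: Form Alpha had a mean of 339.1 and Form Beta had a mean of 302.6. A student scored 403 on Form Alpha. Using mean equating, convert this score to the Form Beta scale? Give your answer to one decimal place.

Mean equating: y = x + (M_Y − M_X) = 403 + (302.6 − 339.1) = 366.5

366.5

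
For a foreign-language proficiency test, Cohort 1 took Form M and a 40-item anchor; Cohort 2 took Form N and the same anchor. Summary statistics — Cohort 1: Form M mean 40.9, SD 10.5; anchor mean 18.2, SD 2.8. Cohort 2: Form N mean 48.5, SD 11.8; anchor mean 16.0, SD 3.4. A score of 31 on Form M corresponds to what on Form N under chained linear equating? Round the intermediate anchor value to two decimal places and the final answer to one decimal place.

47.0

Form M → anchor (Cohort 1): v = (2.8/10.5)(31 − 40.9) + 18.2 = 15.56
anchor → Form N (Cohort 2): y = (11.8/3.4)(15.56 − 16.0) + 48.5 = 47.0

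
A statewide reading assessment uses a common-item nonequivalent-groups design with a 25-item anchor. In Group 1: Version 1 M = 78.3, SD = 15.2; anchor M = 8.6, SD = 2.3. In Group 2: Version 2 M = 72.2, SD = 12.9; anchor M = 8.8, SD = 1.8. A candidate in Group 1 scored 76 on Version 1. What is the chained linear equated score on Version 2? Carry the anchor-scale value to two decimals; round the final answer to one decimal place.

Version 1 → anchor (Group 1): v = (2.3/15.2)(76 − 78.3) + 8.6 = 8.25
anchor → Version 2 (Group 2): y = (12.9/1.8)(8.25 − 8.8) + 72.2 = 68.3

68.3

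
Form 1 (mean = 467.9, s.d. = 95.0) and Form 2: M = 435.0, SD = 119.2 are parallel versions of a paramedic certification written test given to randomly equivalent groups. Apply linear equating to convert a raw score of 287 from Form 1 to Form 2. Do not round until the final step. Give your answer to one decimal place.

Linear equating: y = (SD_Y/SD_X)(x − M_X) + M_Y
y = (119.2/95.0)(287 − 467.9) + 435.0
y = 1.254737 × -180.9 + 435.0 = -226.9819 + 435.0 = 208.0

208.0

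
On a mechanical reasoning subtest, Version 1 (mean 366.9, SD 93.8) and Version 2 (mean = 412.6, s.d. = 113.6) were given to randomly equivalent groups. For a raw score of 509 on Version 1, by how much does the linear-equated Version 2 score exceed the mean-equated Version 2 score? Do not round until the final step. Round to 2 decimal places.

30.00

Mean-equated: 509 + (412.6 − 366.9) = 554.70
Linear-equated: (113.6/93.8)(509 − 366.9) + 412.6 = 584.696
Difference = 584.696 − 554.70 = 30.00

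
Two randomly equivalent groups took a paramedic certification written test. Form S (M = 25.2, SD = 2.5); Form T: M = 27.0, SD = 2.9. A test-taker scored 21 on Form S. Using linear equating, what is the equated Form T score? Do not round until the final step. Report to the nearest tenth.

Linear equating: y = (SD_Y/SD_X)(x − M_X) + M_Y
y = (2.9/2.5)(21 − 25.2) + 27.0
y = 1.160000 × -4.2 + 27.0 = -4.8720 + 27.0 = 22.1

22.1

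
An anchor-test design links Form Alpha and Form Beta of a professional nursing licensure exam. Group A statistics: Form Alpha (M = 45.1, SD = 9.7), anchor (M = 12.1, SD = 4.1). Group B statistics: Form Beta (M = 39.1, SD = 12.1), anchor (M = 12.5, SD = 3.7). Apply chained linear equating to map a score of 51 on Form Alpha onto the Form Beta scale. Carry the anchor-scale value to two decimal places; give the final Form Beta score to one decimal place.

45.9

Form Alpha → anchor (Group A): v = (4.1/9.7)(51 − 45.1) + 12.1 = 14.59
anchor → Form Beta (Group B): y = (12.1/3.7)(14.59 − 12.5) + 39.1 = 45.9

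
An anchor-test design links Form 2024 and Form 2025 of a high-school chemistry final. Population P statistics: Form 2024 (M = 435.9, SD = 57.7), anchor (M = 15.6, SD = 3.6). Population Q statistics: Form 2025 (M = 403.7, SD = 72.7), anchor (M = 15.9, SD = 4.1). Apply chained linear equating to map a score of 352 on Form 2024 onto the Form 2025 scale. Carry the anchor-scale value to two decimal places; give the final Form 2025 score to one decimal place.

305.6

Form 2024 → anchor (Population P): v = (3.6/57.7)(352 − 435.9) + 15.6 = 10.37
anchor → Form 2025 (Population Q): y = (72.7/4.1)(10.37 − 15.9) + 403.7 = 305.6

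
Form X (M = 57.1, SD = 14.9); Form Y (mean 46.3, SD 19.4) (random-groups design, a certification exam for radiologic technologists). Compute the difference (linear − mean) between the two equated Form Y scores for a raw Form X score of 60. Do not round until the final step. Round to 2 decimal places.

0.88

Mean-equated: 60 + (46.3 − 57.1) = 49.20
Linear-equated: (19.4/14.9)(60 − 57.1) + 46.3 = 50.076
Difference = 50.076 − 49.20 = 0.88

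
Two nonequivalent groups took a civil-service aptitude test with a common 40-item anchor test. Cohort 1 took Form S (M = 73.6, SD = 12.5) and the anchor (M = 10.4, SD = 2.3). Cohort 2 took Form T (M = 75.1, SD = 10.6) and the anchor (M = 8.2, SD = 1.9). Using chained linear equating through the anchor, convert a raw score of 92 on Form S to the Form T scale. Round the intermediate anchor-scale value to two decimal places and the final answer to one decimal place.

Form S → anchor (Cohort 1): v = (2.3/12.5)(92 − 73.6) + 10.4 = 13.79
anchor → Form T (Cohort 2): y = (10.6/1.9)(13.79 − 8.2) + 75.1 = 106.3

106.3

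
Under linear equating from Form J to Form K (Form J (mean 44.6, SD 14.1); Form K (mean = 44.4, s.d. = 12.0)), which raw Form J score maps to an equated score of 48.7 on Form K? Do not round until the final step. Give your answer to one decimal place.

Invert y = (SD_Y/SD_X)(x − M_X) + M_Y:
x = (SD_X/SD_Y)(y − M_Y) + M_X = (14.1/12.0)(48.7 − 44.4) + 44.6
x = 1.175000 × 4.300 + 44.6 = 49.7

49.7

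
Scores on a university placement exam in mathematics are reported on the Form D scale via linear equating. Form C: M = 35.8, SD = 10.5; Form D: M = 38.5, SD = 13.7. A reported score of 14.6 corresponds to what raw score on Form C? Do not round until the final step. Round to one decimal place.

17.5

Invert y = (SD_Y/SD_X)(x − M_X) + M_Y:
x = (SD_X/SD_Y)(y − M_Y) + M_X = (10.5/13.7)(14.6 − 38.5) + 35.8
x = 0.766423 × -23.900 + 35.8 = 17.5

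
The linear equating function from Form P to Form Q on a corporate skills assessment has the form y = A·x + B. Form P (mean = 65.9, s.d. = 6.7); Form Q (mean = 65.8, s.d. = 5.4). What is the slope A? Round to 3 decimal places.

0.806

A = SD_Y / SD_X = 5.4 / 6.7 = 0.806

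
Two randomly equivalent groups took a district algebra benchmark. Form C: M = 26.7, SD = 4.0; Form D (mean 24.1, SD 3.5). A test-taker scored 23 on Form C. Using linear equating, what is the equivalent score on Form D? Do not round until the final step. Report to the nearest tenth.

Linear equating: y = (SD_Y/SD_X)(x − M_X) + M_Y
y = (3.5/4.0)(23 − 26.7) + 24.1
y = 0.875000 × -3.7 + 24.1 = -3.2375 + 24.1 = 20.9

20.9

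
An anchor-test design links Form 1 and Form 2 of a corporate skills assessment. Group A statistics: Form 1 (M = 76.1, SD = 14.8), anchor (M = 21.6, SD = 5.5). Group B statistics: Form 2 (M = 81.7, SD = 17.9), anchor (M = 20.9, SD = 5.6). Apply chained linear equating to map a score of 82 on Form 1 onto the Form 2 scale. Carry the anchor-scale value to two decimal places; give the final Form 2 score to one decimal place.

90.9

Form 1 → anchor (Group A): v = (5.5/14.8)(82 − 76.1) + 21.6 = 23.79
anchor → Form 2 (Group B): y = (17.9/5.6)(23.79 − 20.9) + 81.7 = 90.9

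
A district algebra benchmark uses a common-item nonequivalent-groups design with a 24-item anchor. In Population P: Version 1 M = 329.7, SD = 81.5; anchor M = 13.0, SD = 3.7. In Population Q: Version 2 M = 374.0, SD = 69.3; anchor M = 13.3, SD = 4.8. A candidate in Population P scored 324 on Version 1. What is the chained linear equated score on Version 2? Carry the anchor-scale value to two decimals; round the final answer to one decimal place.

Version 1 → anchor (Population P): v = (3.7/81.5)(324 − 329.7) + 13.0 = 12.74
anchor → Version 2 (Population Q): y = (69.3/4.8)(12.74 − 13.3) + 374.0 = 365.9

365.9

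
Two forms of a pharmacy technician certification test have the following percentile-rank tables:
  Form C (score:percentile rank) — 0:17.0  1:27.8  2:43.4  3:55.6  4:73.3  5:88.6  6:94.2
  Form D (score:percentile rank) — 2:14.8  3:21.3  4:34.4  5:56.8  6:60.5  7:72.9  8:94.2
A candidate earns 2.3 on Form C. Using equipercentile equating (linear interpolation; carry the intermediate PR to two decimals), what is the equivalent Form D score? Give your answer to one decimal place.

PR of 2.3 on Form C: 43.4 + (2.3 − 2)/(3 − 2) × (55.6 − 43.4) = 47.06
On Form D, PR 47.06 falls between score 4 (PR 34.4) and 5 (PR 56.8).
Interpolate: 4 + (47.06 − 34.4)/(56.8 − 34.4) × (5 − 4) = 4.6

4.6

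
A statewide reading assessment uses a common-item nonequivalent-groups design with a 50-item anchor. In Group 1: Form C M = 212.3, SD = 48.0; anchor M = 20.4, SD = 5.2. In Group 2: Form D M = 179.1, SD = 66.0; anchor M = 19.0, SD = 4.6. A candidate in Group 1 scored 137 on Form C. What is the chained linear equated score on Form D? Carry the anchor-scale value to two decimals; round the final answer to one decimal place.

Form C → anchor (Group 1): v = (5.2/48.0)(137 − 212.3) + 20.4 = 12.24
anchor → Form D (Group 2): y = (66.0/4.6)(12.24 − 19.0) + 179.1 = 82.1

82.1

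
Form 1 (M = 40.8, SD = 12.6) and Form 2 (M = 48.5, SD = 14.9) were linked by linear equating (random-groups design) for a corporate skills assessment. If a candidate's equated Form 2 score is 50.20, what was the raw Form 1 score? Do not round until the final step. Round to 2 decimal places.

42.24

Invert y = (SD_Y/SD_X)(x − M_X) + M_Y:
x = (SD_X/SD_Y)(y − M_Y) + M_X = (12.6/14.9)(50.20 − 48.5) + 40.8
x = 0.845638 × 1.700 + 40.8 = 42.24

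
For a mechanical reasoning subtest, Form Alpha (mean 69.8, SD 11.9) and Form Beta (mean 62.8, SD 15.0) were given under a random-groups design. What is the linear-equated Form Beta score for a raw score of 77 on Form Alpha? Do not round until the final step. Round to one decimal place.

Linear equating: y = (SD_Y/SD_X)(x − M_X) + M_Y
y = (15.0/11.9)(77 − 69.8) + 62.8
y = 1.260504 × 7.2 + 62.8 = 9.0756 + 62.8 = 71.9

71.9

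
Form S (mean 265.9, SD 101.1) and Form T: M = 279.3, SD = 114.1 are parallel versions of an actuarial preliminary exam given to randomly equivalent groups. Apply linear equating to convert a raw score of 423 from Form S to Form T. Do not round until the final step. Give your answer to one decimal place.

Linear equating: y = (SD_Y/SD_X)(x − M_X) + M_Y
y = (114.1/101.1)(423 − 265.9) + 279.3
y = 1.128586 × 157.1 + 279.3 = 177.3008 + 279.3 = 456.6

456.6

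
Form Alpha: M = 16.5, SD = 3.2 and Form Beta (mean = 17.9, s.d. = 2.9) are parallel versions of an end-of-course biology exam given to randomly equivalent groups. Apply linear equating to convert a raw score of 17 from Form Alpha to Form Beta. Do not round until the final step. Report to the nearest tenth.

18.4

Linear equating: y = (SD_Y/SD_X)(x − M_X) + M_Y
y = (2.9/3.2)(17 − 16.5) + 17.9
y = 0.906250 × 0.5 + 17.9 = 0.4531 + 17.9 = 18.4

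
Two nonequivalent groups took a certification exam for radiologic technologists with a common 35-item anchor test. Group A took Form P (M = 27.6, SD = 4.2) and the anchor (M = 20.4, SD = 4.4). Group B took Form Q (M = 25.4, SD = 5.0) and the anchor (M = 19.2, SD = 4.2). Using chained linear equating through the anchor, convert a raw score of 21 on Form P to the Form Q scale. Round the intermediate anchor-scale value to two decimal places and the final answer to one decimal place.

18.6

Form P → anchor (Group A): v = (4.4/4.2)(21 − 27.6) + 20.4 = 13.49
anchor → Form Q (Group B): y = (5.0/4.2)(13.49 − 19.2) + 25.4 = 18.6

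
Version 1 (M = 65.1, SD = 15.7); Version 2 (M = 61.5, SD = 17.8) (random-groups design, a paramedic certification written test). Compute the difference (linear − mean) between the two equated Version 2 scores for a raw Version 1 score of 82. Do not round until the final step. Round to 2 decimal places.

2.26

Mean-equated: 82 + (61.5 − 65.1) = 78.40
Linear-equated: (17.8/15.7)(82 − 65.1) + 61.5 = 80.661
Difference = 80.661 − 78.40 = 2.26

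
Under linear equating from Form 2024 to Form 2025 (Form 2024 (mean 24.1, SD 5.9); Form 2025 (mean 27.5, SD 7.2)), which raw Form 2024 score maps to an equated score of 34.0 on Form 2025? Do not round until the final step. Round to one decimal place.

Invert y = (SD_Y/SD_X)(x − M_X) + M_Y:
x = (SD_X/SD_Y)(y − M_Y) + M_X = (5.9/7.2)(34.0 − 27.5) + 24.1
x = 0.819444 × 6.500 + 24.1 = 29.4

29.4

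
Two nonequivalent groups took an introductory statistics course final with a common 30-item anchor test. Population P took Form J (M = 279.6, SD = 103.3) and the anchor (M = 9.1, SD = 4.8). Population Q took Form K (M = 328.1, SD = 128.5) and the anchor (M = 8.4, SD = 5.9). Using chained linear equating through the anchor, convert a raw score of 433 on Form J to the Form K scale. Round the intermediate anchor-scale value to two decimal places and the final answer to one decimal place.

498.6

Form J → anchor (Population P): v = (4.8/103.3)(433 − 279.6) + 9.1 = 16.23
anchor → Form K (Population Q): y = (128.5/5.9)(16.23 − 8.4) + 328.1 = 498.6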